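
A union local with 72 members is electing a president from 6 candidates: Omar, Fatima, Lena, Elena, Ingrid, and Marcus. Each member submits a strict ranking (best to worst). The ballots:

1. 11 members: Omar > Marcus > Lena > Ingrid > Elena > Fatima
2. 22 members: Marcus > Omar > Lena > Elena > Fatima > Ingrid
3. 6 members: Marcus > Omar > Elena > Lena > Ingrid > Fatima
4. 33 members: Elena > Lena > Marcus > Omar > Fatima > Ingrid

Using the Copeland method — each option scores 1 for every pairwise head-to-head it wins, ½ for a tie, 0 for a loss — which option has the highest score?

Marcus

Omar: beats Fatima, Lena, Elena, and Ingrid; loses to Marcus → score 4.
Fatima: beats Ingrid; loses to Omar, Lena, Elena, and Marcus → score 1.
Lena: beats Fatima and Ingrid; loses to Omar, Elena, and Marcus → score 2.
Elena: beats Fatima, Lena, and Ingrid; loses to Omar and Marcus → score 3.
Ingrid: loses to Omar, Fatima, Lena, Elena, and Marcus → score 0.
Marcus: beats Omar, Fatima, Lena, Elena, and Ingrid → score 5.
Marcus has the best pairwise record.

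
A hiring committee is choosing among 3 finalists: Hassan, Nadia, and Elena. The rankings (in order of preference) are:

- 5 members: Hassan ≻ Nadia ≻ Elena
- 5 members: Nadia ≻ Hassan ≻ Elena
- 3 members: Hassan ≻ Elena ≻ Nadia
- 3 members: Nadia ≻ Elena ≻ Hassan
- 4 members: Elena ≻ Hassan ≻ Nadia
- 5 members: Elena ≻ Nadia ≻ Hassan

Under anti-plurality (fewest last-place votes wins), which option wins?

Nadia

Last-place votes: Hassan 8, Nadia 7, Elena 10.
Nadia is ranked last by the fewest voters, so Nadia wins.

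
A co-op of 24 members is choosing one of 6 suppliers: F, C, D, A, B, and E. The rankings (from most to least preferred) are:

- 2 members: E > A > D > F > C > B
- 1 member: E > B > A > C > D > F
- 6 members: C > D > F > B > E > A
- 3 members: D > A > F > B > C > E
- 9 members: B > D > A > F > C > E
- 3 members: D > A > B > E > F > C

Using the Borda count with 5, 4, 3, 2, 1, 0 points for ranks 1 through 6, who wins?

F: 2·2 + 1·0 + 6·3 + 3·3 + 9·2 + 3·1 = 52
C: 2·1 + 1·2 + 6·5 + 3·1 + 9·1 + 3·0 = 46
D: 2·3 + 1·1 + 6·4 + 3·5 + 9·4 + 3·5 = 97
A: 2·4 + 1·3 + 6·0 + 3·4 + 9·3 + 3·4 = 62
B: 2·0 + 1·4 + 6·2 + 3·2 + 9·5 + 3·3 = 76
E: 2·5 + 1·5 + 6·1 + 3·0 + 9·0 + 3·2 = 27
D has the highest Borda score (97).

D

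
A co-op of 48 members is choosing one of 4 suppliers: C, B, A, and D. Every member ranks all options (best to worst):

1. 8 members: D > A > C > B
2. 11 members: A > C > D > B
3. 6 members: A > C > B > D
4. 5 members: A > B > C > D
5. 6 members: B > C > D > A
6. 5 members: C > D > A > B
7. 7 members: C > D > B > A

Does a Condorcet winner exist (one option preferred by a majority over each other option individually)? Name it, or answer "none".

Checking pairwise contests:
A beats C 30–18.
C beats B 37–11.
D beats A 26–22.
C beats D 40–8.
Every option loses at least one head-to-head, so there is no Condorcet winner.

none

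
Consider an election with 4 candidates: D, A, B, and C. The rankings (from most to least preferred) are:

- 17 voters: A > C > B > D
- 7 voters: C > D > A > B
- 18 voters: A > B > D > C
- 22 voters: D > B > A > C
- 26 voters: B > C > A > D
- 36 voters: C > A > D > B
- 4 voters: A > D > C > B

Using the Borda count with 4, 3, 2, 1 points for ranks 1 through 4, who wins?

D: 17·1 + 7·3 + 18·2 + 22·4 + 26·1 + 36·2 + 4·3 = 272
A: 17·4 + 7·2 + 18·4 + 22·2 + 26·2 + 36·3 + 4·4 = 374
B: 17·2 + 7·1 + 18·3 + 22·3 + 26·4 + 36·1 + 4·1 = 305
C: 17·3 + 7·4 + 18·1 + 22·1 + 26·3 + 36·4 + 4·2 = 349
A has the highest Borda score (374).

A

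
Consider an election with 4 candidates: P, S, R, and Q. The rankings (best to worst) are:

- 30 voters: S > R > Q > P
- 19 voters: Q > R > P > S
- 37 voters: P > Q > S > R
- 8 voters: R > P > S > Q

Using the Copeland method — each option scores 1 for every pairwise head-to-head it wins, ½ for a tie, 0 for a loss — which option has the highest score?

P: beats S; loses to R and Q → score 1.
S: beats R; loses to P and Q → score 1.
R: beats P; loses to S and Q → score 1.
Q: beats P, S, and R → score 3.
Q has the best pairwise record.

Q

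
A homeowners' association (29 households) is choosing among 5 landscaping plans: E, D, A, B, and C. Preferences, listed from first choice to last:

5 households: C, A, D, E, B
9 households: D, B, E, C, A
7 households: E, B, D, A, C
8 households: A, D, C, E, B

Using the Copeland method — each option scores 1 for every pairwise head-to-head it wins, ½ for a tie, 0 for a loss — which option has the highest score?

E: beats A, B, and C; loses to D → score 3.
D: beats E, A, B, and C → score 4.
A: beats C; loses to E, D, and B → score 1.
B: beats A and C; loses to E and D → score 2.
C: loses to E, D, A, and B → score 0.
D has the best pairwise record.

D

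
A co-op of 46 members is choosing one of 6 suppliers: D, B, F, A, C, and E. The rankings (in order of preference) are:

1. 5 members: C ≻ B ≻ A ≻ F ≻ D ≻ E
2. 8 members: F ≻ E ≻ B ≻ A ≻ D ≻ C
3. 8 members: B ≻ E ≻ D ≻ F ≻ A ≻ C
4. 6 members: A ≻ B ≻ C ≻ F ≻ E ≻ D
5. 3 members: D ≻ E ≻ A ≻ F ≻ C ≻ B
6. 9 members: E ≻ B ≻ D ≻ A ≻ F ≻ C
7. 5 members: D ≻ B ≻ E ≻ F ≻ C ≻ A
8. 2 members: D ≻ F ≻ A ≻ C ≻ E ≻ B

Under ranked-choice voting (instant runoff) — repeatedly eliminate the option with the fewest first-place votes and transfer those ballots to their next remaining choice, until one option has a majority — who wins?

B

Round 1: D 10, B 8, F 8, A 6, C 5, E 9. Eliminate C.
Round 2: D 10, B 13, F 8, A 6, E 9. Eliminate A.
Round 3: D 10, B 19, F 8, E 9. Eliminate F.
Round 4: D 10, B 19, E 17. Eliminate D.
Round 5: B 24, E 22. B has a majority.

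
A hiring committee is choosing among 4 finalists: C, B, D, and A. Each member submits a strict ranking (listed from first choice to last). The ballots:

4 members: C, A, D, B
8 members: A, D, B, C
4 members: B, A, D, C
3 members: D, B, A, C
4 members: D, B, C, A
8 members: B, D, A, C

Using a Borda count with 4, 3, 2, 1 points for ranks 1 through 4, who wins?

D

C: 4·4 + 8·1 + 4·1 + 3·1 + 4·2 + 8·1 = 47
B: 4·1 + 8·2 + 4·4 + 3·3 + 4·3 + 8·4 = 89
D: 4·2 + 8·3 + 4·2 + 3·4 + 4·4 + 8·3 = 92
A: 4·3 + 8·4 + 4·3 + 3·2 + 4·1 + 8·2 = 82
D has the highest Borda score (92).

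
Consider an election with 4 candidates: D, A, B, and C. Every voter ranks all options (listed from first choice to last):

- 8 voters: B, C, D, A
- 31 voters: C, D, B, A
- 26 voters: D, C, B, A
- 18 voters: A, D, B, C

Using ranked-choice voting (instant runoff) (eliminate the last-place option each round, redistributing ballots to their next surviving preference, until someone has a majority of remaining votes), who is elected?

D

Round 1: D 26, A 18, B 8, C 31. Eliminate B.
Round 2: D 26, A 18, C 39. Eliminate A.
Round 3: D 44, C 39. D has a majority.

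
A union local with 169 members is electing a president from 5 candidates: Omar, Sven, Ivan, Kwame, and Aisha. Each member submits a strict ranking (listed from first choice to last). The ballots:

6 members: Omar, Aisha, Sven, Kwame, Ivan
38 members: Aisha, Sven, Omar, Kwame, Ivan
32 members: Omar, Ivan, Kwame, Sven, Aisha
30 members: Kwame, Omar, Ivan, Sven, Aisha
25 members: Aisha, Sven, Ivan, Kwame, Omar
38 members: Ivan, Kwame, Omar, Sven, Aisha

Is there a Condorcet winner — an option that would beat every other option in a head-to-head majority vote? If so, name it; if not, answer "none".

none

Checking pairwise contests:
Kwame beats Omar 93–76.
Omar beats Sven 106–63.
Omar beats Ivan 106–63.
Ivan beats Kwame 95–74.
Omar beats Aisha 106–63.
Every option loses at least one head-to-head, so there is no Condorcet winner.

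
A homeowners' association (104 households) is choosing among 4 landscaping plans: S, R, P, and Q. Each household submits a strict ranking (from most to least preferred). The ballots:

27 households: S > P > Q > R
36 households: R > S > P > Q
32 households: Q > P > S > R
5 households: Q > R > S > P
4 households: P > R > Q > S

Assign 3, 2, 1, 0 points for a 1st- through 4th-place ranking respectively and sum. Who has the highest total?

S: 27·3 + 36·2 + 32·1 + 5·1 + 4·0 = 190
R: 27·0 + 36·3 + 32·0 + 5·2 + 4·2 = 126
P: 27·2 + 36·1 + 32·2 + 5·0 + 4·3 = 166
Q: 27·1 + 36·0 + 32·3 + 5·3 + 4·1 = 142
S has the highest Borda score (190).

S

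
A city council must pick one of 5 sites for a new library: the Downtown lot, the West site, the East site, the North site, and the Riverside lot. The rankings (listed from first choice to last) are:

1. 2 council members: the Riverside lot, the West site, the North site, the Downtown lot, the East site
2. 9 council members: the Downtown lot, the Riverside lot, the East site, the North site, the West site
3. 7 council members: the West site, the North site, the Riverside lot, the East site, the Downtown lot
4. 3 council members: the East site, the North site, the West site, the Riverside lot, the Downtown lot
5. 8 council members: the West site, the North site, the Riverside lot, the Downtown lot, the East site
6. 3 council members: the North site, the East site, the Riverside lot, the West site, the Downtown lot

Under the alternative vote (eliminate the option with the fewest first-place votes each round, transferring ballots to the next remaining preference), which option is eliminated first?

the Riverside lot

Round 1: the Downtown lot 9, the West site 15, the East site 3, the North site 3, the Riverside lot 2. Eliminate the Riverside lot.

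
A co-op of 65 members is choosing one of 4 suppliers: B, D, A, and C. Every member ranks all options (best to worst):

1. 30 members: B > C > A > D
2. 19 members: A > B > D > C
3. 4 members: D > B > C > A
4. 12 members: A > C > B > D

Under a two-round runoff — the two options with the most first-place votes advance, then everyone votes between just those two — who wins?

Round 1 first-place votes: B 30, D 4, A 31, C 0.
A and B advance.
Runoff: A is preferred to B by 31 voters; B by 34.
B wins the runoff.

B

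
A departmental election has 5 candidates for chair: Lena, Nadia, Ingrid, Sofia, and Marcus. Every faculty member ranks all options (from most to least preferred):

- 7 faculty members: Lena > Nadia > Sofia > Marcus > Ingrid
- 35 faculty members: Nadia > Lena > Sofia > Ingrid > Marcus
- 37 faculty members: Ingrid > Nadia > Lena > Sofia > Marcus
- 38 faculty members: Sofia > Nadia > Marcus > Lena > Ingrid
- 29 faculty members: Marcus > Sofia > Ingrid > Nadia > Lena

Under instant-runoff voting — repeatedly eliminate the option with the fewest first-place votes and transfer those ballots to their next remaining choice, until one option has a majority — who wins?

Round 1: Lena 7, Nadia 35, Ingrid 37, Sofia 38, Marcus 29. Eliminate Lena.
Round 2: Nadia 42, Ingrid 37, Sofia 38, Marcus 29. Eliminate Marcus.
Round 3: Nadia 42, Ingrid 37, Sofia 67. Eliminate Ingrid.
Round 4: Nadia 79, Sofia 67. Nadia has a majority.

Nadia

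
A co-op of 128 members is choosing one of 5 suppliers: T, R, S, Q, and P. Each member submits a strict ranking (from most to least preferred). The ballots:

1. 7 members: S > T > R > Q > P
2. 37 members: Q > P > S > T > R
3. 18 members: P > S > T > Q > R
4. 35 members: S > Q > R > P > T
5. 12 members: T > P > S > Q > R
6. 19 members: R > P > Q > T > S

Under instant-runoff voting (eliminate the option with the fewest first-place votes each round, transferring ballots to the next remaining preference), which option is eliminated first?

T

Round 1: T 12, R 19, S 42, Q 37, P 18. Eliminate T.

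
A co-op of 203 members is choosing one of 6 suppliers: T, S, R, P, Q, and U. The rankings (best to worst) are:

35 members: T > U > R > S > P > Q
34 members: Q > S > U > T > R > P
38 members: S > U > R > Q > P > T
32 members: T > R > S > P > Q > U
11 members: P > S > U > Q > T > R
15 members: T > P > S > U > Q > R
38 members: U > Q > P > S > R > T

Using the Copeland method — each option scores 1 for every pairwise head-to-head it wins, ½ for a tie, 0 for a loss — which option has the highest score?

T: beats R and P; loses to S, Q, and U → score 2.
S: beats T, R, P, Q, and U → score 5.
R: beats P and Q; loses to T, S, and U → score 2.
P: loses to T, S, R, Q, and U → score 0.
Q: beats T and P; loses to S, R, and U → score 2.
U: beats T, R, P, and Q; loses to S → score 4.
S has the best pairwise record.

S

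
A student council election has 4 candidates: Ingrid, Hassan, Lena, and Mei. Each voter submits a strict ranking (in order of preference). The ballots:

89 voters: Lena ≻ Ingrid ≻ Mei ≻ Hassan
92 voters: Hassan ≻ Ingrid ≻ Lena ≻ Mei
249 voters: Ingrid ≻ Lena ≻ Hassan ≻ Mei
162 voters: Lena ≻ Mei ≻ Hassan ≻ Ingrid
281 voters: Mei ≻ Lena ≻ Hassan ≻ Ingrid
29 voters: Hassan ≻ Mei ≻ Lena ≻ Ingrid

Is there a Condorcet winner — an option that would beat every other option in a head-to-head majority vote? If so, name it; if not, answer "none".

Lena vs Ingrid: 561–341 for Lena.
Lena vs Hassan: 781–121 for Lena.
Lena vs Mei: 592–310 for Lena.
Lena beats every other option head-to-head.

Lena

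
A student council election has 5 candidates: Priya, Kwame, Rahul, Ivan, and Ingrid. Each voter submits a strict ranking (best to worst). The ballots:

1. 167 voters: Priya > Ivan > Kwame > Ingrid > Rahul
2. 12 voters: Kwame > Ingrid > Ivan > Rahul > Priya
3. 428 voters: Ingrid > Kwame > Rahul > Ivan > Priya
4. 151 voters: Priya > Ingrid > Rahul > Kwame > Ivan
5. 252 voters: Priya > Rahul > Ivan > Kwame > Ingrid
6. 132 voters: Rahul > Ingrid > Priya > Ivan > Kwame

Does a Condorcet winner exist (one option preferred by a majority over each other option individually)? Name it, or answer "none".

Ingrid vs Priya: 572–570 for Ingrid.
Ingrid vs Kwame: 711–431 for Ingrid.
Ingrid vs Rahul: 758–384 for Ingrid.
Ingrid vs Ivan: 723–419 for Ingrid.
Ingrid beats every other option head-to-head.

Ingrid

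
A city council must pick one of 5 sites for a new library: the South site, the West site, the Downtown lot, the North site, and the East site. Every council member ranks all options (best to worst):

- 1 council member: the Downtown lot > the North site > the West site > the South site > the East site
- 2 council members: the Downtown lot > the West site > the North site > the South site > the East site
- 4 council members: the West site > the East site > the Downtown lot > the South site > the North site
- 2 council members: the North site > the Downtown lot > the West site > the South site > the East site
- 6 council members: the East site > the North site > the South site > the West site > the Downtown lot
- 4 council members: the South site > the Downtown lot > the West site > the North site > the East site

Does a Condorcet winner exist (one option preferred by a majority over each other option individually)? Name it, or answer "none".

Checking pairwise contests:
the North site beats the South site 11–8.
the South site beats the West site 10–9.
the South site beats the Downtown lot 10–9.
the West site beats the North site 10–9.
the West site beats the East site 13–6.
Every option loses at least one head-to-head, so there is no Condorcet winner.

none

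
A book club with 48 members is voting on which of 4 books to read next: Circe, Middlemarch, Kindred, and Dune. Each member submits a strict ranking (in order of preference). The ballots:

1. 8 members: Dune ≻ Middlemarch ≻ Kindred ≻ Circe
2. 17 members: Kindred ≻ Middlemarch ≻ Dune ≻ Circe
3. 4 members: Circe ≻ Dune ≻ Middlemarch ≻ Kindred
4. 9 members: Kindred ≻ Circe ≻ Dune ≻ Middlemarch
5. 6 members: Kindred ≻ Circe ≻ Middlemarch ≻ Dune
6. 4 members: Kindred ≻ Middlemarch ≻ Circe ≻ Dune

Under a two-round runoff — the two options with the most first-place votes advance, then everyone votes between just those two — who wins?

Kindred

Round 1 first-place votes: Circe 4, Middlemarch 0, Kindred 36, Dune 8.
Kindred and Dune advance.
Runoff: Kindred is preferred to Dune by 36 voters; Dune by 12.
Kindred wins the runoff.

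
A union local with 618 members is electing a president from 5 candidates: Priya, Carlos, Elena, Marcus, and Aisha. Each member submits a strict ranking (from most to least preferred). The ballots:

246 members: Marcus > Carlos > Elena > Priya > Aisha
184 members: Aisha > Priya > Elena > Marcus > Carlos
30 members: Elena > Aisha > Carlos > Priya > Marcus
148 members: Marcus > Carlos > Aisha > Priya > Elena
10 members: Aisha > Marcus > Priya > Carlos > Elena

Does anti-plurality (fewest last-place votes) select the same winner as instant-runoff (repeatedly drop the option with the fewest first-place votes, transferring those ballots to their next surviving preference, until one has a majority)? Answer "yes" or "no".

Anti-plurality — last-place votes: Priya 0, Carlos 184, Elena 158, Marcus 30, Aisha 246. Winner: Priya.
Instant-runoff — R1 Priya 0, Carlos 0, Elena 30, Marcus 394, Aisha 194 (Marcus winner). Winner: Marcus.
The two methods disagree.

no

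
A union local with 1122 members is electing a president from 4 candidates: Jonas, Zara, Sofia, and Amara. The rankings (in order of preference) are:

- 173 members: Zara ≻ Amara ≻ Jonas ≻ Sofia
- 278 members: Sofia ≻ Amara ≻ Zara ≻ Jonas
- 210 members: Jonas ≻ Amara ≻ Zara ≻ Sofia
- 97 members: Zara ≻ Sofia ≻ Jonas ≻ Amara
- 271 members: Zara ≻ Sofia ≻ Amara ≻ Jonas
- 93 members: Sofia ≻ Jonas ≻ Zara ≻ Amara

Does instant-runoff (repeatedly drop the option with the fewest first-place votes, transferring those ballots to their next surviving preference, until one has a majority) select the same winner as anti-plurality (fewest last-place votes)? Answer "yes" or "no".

yes

Instant-runoff — R1 Jonas 210, Zara 541, Sofia 371, Amara 0 (Amara out); R2 Jonas 210, Zara 541, Sofia 371 (Jonas out); R3 Zara 751, Sofia 371 (Zara winner). Winner: Zara.
Anti-plurality — last-place votes: Jonas 549, Zara 0, Sofia 383, Amara 190. Winner: Zara.
The two methods agree.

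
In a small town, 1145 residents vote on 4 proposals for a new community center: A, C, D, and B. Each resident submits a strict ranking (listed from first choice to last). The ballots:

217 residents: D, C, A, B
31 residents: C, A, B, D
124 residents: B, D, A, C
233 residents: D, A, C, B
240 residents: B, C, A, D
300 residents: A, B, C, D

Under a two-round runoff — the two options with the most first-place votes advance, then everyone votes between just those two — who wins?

Round 1 first-place votes: A 300, C 31, D 450, B 364.
D and B advance.
Runoff: D is preferred to B by 450 voters; B by 695.
B wins the runoff.

B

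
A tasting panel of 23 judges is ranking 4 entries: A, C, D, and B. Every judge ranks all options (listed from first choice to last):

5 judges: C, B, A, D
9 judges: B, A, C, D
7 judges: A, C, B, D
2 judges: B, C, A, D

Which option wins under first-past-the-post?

First-place votes: A 7, C 5, D 0, B 11.
B has the most first-place votes.

B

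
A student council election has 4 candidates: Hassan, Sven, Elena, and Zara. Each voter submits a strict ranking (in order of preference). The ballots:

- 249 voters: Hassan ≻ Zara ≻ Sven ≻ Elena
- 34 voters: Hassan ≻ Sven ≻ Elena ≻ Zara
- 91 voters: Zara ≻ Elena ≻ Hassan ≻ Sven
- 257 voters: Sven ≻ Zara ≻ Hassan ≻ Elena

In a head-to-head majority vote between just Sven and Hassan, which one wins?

Voters preferring Sven to Hassan: 257; preferring Hassan to Sven: 374.
Hassan wins the head-to-head.

Hassan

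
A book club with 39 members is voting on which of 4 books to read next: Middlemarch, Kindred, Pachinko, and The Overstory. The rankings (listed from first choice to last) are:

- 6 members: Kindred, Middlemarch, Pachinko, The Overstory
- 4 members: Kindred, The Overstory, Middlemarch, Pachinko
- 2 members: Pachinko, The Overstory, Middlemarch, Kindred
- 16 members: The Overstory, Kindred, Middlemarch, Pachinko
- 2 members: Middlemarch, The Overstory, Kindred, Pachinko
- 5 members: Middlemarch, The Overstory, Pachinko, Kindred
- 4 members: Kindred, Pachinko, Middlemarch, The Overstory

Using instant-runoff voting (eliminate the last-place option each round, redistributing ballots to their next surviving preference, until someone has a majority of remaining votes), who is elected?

The Overstory

Round 1: Middlemarch 7, Kindred 14, Pachinko 2, The Overstory 16. Eliminate Pachinko.
Round 2: Middlemarch 7, Kindred 14, The Overstory 18. Eliminate Middlemarch.
Round 3: Kindred 14, The Overstory 25. The Overstory has a majority.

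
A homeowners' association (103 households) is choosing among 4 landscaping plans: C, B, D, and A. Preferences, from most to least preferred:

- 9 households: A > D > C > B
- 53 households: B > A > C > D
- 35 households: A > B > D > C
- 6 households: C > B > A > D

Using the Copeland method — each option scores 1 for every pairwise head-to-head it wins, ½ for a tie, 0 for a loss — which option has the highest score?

B

C: beats D; loses to B and A → score 1.
B: beats C, D, and A → score 3.
D: loses to C, B, and A → score 0.
A: beats C and D; loses to B → score 2.
B has the best pairwise record.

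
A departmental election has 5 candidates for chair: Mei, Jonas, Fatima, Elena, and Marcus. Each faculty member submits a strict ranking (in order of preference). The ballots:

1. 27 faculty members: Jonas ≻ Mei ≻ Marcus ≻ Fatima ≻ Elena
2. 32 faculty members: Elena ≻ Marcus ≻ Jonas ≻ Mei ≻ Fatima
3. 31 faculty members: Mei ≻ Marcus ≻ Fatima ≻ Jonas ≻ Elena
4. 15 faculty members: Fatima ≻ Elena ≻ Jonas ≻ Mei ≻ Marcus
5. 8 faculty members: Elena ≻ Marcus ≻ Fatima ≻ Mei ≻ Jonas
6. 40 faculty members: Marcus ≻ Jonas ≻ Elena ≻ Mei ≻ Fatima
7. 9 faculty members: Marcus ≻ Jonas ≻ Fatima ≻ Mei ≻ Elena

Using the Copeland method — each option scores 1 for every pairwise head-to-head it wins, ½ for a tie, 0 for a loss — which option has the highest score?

Mei: beats Fatima; loses to Jonas, Elena, and Marcus → score 1.
Jonas: beats Mei, Fatima, and Elena; loses to Marcus → score 3.
Fatima: beats Elena; loses to Mei, Jonas, and Marcus → score 1.
Elena: beats Mei; loses to Jonas, Fatima, and Marcus → score 1.
Marcus: beats Mei, Jonas, Fatima, and Elena → score 4.
Marcus has the best pairwise record.

Marcus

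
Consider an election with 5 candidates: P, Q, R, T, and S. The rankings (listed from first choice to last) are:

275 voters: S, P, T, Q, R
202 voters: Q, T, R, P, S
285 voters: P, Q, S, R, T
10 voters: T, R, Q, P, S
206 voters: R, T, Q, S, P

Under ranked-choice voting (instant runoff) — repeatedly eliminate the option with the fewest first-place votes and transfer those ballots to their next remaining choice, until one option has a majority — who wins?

Round 1: P 285, Q 202, R 206, T 10, S 275. Eliminate T.
Round 2: P 285, Q 202, R 216, S 275. Eliminate Q.
Round 3: P 285, R 418, S 275. Eliminate S.
Round 4: P 560, R 418. P has a majority.

P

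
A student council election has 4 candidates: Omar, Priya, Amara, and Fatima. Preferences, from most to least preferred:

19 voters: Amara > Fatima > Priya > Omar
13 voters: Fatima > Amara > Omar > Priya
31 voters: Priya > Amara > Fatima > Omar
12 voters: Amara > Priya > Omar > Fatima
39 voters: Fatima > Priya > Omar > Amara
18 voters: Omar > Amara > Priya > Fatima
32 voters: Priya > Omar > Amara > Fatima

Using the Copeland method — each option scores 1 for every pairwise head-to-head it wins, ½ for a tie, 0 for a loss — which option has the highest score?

Omar: beats Amara; loses to Priya and Fatima → score 1.
Priya: beats Omar, Amara, and Fatima → score 3.
Amara: beats Fatima; loses to Omar and Priya → score 1.
Fatima: beats Omar; loses to Priya and Amara → score 1.
Priya has the best pairwise record.

Priya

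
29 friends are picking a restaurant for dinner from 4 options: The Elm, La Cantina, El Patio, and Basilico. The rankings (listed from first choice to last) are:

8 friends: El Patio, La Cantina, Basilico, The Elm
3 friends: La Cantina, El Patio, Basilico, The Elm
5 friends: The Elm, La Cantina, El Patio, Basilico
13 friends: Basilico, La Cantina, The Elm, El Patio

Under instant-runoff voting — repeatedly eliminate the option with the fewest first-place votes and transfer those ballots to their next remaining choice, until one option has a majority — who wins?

Round 1: The Elm 5, La Cantina 3, El Patio 8, Basilico 13. Eliminate La Cantina.
Round 2: The Elm 5, El Patio 11, Basilico 13. Eliminate The Elm.
Round 3: El Patio 16, Basilico 13. El Patio has a majority.

El Patio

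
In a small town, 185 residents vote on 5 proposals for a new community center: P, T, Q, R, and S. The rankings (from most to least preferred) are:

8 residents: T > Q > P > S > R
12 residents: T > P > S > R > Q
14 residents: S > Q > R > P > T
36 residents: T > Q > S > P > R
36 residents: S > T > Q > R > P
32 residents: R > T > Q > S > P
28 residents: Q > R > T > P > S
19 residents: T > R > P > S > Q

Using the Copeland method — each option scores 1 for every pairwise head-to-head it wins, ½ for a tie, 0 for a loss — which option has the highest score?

T

P: loses to T, Q, R, and S → score 0.
T: beats P, Q, R, and S → score 4.
Q: beats P, R, and S; loses to T → score 3.
R: beats P; loses to T, Q, and S → score 1.
S: beats P and R; loses to T and Q → score 2.
T has the best pairwise record.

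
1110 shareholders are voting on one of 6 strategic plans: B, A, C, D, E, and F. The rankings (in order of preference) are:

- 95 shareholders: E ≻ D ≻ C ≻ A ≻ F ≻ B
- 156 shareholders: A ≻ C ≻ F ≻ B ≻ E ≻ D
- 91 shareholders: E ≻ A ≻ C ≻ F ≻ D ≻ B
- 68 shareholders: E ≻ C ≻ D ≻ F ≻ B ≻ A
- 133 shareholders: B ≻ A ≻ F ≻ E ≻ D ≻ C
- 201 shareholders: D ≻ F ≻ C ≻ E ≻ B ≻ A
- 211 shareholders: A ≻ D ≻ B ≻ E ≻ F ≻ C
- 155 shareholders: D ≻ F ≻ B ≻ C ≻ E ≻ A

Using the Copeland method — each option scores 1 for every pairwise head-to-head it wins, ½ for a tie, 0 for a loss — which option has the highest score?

B: beats A and E; loses to C, D, and F → score 2.
A: beats C, D, and F; loses to B and E → score 3.
C: beats B; loses to A, D, E, and F → score 1.
D: beats B, C, E, and F; loses to A → score 4.
E: beats A and C; loses to B, D, and F → score 2.
F: beats B, C, and E; loses to A and D → score 3.
D has the best pairwise record.

D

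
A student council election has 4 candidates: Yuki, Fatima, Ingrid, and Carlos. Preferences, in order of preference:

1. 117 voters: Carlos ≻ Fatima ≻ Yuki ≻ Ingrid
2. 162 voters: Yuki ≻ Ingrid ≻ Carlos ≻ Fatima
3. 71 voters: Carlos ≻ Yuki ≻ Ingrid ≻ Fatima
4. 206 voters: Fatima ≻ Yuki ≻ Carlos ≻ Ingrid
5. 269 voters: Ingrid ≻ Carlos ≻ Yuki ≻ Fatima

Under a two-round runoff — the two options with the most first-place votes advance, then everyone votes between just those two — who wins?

Round 1 first-place votes: Yuki 162, Fatima 206, Ingrid 269, Carlos 188.
Ingrid and Fatima advance.
Runoff: Ingrid is preferred to Fatima by 502 voters; Fatima by 323.
Ingrid wins the runoff.

Ingrid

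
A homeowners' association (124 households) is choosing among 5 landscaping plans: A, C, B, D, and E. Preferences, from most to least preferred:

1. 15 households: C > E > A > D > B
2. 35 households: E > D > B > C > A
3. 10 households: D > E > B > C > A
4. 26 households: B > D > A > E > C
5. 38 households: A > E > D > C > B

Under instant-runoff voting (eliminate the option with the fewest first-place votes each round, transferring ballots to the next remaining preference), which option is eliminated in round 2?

Round 1: A 38, C 15, B 26, D 10, E 35. Eliminate D.
Round 2: A 38, C 15, B 26, E 45. Eliminate C.

C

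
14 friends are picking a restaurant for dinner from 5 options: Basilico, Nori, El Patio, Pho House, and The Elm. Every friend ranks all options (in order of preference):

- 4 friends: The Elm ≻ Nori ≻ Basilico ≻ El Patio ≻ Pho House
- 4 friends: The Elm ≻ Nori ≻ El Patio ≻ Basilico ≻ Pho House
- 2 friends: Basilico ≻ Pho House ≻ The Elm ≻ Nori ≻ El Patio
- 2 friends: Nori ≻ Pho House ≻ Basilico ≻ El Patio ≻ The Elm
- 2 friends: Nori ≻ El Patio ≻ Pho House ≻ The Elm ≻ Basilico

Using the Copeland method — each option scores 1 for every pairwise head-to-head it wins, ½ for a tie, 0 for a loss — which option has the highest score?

The Elm

Basilico: beats El Patio and Pho House; loses to Nori and The Elm → score 2.
Nori: beats Basilico, El Patio, and Pho House; loses to The Elm → score 3.
El Patio: beats Pho House; loses to Basilico, Nori, and The Elm → score 1.
Pho House: loses to Basilico, Nori, El Patio, and The Elm → score 0.
The Elm: beats Basilico, Nori, El Patio, and Pho House → score 4.
The Elm has the best pairwise record.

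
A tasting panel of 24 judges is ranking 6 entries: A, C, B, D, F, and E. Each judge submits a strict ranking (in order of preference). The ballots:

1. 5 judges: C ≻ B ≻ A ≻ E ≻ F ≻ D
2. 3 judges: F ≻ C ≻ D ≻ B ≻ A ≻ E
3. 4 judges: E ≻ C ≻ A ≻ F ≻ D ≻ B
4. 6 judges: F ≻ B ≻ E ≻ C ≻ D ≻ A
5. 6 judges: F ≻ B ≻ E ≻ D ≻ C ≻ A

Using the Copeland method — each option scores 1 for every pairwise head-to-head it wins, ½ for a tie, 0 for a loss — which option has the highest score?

F

A: loses to C, B, D, F, and E → score 0.
C: beats A and D; ties B; loses to F and E → score 2.5.
B: beats A, D, and E; ties C; loses to F → score 3.5.
D: beats A; loses to C, B, F, and E → score 1.
F: beats A, C, B, D, and E → score 5.
E: beats A, C, and D; loses to B and F → score 3.
F has the best pairwise record.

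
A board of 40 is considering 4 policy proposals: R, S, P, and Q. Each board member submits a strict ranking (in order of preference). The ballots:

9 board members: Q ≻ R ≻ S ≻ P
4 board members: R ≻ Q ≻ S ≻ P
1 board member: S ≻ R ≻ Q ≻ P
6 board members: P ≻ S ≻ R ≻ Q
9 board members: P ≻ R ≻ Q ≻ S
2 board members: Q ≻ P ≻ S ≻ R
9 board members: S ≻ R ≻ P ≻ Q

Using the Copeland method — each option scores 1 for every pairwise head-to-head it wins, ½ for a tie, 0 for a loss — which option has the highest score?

R

R: beats S, P, and Q → score 3.
S: beats P; loses to R and Q → score 1.
P: beats Q; loses to R and S → score 1.
Q: beats S; loses to R and P → score 1.
R has the best pairwise record.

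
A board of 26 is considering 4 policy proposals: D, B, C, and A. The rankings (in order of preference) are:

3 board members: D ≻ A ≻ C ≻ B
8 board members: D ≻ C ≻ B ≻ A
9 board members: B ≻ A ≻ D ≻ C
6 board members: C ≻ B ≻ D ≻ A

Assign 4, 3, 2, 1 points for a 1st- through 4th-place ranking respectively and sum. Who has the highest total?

D

D: 3·4 + 8·4 + 9·2 + 6·2 = 74
B: 3·1 + 8·2 + 9·4 + 6·3 = 73
C: 3·2 + 8·3 + 9·1 + 6·4 = 63
A: 3·3 + 8·1 + 9·3 + 6·1 = 50
D has the highest Borda score (74).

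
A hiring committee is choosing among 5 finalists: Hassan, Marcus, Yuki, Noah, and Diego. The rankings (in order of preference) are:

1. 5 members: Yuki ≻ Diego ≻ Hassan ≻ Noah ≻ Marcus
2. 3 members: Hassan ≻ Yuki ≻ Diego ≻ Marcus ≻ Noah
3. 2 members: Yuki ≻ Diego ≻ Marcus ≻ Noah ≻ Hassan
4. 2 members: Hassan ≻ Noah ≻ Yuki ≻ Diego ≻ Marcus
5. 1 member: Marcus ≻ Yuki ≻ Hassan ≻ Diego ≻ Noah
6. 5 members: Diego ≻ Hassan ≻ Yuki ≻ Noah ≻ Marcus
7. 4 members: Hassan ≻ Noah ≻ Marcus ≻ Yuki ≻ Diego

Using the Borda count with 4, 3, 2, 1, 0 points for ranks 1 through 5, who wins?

Hassan: 5·2 + 3·4 + 2·0 + 2·4 + 1·2 + 5·3 + 4·4 = 63
Marcus: 5·0 + 3·1 + 2·2 + 2·0 + 1·4 + 5·0 + 4·2 = 19
Yuki: 5·4 + 3·3 + 2·4 + 2·2 + 1·3 + 5·2 + 4·1 = 58
Noah: 5·1 + 3·0 + 2·1 + 2·3 + 1·0 + 5·1 + 4·3 = 30
Diego: 5·3 + 3·2 + 2·3 + 2·1 + 1·1 + 5·4 + 4·0 = 50
Hassan has the highest Borda score (63).

Hassan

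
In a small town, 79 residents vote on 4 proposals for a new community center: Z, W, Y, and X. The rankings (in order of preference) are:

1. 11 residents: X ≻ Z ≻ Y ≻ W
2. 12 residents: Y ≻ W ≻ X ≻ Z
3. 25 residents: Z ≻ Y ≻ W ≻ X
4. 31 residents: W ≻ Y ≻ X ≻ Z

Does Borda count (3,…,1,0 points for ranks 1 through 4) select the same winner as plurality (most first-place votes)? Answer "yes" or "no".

no

Borda — scores: Z 97, W 142, Y 159, X 76. Winner: Y.
Plurality — first-place votes: Z 25, W 31, Y 12, X 11. Winner: W.
The two methods disagree.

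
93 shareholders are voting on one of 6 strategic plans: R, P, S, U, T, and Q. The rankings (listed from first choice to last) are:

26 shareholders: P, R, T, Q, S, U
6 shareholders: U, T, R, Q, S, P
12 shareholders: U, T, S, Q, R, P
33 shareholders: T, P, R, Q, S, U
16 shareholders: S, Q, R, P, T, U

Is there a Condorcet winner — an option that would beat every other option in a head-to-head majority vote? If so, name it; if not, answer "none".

T vs R: 51–42 for T.
T vs P: 51–42 for T.
T vs S: 77–16 for T.
T vs U: 75–18 for T.
T vs Q: 77–16 for T.
T beats every other option head-to-head.

T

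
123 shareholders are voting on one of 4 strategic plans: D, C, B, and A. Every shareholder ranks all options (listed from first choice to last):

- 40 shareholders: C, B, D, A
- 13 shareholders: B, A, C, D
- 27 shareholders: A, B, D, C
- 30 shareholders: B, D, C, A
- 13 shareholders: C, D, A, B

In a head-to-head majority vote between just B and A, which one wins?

Voters preferring B to A: 83; preferring A to B: 40.
B wins the head-to-head.

B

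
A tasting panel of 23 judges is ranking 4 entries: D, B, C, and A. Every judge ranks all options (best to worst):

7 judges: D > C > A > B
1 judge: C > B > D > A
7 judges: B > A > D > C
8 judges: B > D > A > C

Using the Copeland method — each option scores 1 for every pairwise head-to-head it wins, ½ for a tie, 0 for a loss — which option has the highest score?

D: beats C and A; loses to B → score 2.
B: beats D, C, and A → score 3.
C: loses to D, B, and A → score 0.
A: beats C; loses to D and B → score 1.
B has the best pairwise record.

B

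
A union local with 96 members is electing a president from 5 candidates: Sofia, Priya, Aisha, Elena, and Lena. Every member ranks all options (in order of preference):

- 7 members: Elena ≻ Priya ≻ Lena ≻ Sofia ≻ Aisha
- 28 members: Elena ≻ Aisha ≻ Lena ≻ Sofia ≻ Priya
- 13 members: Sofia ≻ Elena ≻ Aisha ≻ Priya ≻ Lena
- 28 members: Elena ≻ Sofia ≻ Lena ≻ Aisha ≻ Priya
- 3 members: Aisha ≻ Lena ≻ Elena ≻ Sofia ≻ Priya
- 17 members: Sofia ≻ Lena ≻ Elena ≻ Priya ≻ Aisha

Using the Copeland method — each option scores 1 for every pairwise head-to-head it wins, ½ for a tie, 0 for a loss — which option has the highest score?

Sofia: beats Priya, Aisha, and Lena; loses to Elena → score 3.
Priya: loses to Sofia, Aisha, Elena, and Lena → score 0.
Aisha: beats Priya; loses to Sofia, Elena, and Lena → score 1.
Elena: beats Sofia, Priya, Aisha, and Lena → score 4.
Lena: beats Priya and Aisha; loses to Sofia and Elena → score 2.
Elena has the best pairwise record.

Elena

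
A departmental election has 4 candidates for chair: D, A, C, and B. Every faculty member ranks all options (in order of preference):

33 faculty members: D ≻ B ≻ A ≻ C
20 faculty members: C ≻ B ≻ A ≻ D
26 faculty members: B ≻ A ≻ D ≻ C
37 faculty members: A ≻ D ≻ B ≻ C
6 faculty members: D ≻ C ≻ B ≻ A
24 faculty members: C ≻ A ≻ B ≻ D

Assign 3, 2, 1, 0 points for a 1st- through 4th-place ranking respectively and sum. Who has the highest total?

A

D: 33·3 + 20·0 + 26·1 + 37·2 + 6·3 + 24·0 = 217
A: 33·1 + 20·1 + 26·2 + 37·3 + 6·0 + 24·2 = 264
C: 33·0 + 20·3 + 26·0 + 37·0 + 6·2 + 24·3 = 144
B: 33·2 + 20·2 + 26·3 + 37·1 + 6·1 + 24·1 = 251
A has the highest Borda score (264).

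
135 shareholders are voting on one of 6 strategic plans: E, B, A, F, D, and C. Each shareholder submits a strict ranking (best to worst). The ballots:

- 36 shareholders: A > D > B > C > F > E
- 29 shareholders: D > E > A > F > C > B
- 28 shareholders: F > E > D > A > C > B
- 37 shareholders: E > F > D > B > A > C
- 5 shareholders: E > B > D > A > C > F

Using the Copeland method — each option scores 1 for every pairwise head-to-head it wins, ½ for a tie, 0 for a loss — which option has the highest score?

E

E: beats B, A, F, D, and C → score 5.
B: beats C; loses to E, A, F, and D → score 1.
A: beats B, F, and C; loses to E and D → score 3.
F: beats B and C; loses to E, A, and D → score 2.
D: beats B, A, F, and C; loses to E → score 4.
C: loses to E, B, A, F, and D → score 0.
E has the best pairwise record.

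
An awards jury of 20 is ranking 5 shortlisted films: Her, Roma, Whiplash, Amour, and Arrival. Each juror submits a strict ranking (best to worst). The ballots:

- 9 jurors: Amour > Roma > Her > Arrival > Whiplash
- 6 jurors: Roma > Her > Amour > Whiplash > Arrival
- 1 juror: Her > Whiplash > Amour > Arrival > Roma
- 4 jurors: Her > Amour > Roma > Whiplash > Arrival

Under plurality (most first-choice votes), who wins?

Amour

First-place votes: Her 5, Roma 6, Whiplash 0, Amour 9, Arrival 0.
Amour has the most first-place votes.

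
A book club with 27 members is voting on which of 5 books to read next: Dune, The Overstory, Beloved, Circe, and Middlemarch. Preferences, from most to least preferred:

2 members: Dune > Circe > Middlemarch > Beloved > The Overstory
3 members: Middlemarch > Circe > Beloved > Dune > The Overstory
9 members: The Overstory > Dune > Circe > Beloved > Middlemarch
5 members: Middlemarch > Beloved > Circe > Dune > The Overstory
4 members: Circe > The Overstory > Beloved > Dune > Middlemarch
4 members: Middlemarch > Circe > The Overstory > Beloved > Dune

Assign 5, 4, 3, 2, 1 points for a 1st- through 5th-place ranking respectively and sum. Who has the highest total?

Circe

Dune: 2·5 + 3·2 + 9·4 + 5·2 + 4·2 + 4·1 = 74
The Overstory: 2·1 + 3·1 + 9·5 + 5·1 + 4·4 + 4·3 = 83
Beloved: 2·2 + 3·3 + 9·2 + 5·4 + 4·3 + 4·2 = 71
Circe: 2·4 + 3·4 + 9·3 + 5·3 + 4·5 + 4·4 = 98
Middlemarch: 2·3 + 3·5 + 9·1 + 5·5 + 4·1 + 4·5 = 79
Circe has the highest Borda score (98).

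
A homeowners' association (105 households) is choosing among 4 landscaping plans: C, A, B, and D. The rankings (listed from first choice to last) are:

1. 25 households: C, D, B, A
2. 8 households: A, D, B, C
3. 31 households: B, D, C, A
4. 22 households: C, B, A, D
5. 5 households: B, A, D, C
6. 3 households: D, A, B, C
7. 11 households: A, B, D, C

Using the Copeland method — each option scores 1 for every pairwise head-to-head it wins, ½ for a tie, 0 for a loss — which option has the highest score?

B

C: beats A; loses to B and D → score 1.
A: loses to C, B, and D → score 0.
B: beats C, A, and D → score 3.
D: beats C and A; loses to B → score 2.
B has the best pairwise record.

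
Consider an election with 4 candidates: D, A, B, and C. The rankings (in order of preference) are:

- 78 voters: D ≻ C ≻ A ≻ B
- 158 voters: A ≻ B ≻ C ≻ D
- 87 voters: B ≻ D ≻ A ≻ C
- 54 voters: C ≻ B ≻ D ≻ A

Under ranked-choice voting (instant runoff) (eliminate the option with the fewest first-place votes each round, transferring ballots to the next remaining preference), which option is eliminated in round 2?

D

Round 1: D 78, A 158, B 87, C 54. Eliminate C.
Round 2: D 78, A 158, B 141. Eliminate D.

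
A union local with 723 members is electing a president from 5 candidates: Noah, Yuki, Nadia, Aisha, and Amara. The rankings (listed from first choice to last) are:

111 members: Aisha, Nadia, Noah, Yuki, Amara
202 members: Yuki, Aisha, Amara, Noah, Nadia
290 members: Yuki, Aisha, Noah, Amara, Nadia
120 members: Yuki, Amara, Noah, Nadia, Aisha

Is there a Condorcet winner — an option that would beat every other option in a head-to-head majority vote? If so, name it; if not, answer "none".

Yuki

Yuki vs Noah: 612–111 for Yuki.
Yuki vs Nadia: 612–111 for Yuki.
Yuki vs Aisha: 612–111 for Yuki.
Yuki vs Amara: 723–0 for Yuki.
Yuki beats every other option head-to-head.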